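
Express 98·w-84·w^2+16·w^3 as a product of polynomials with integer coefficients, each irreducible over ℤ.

2·w·(2·w-7)·(4·w-7)

Pull out the common factor 2·w, then factor the remaining trinomial.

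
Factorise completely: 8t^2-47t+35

(8t-7)(t-5)

Need a pair with product 8·35 = 280 and sum -47: that's -40 and -7.
Split the middle term: 8t^2-40t - 7t+35 = 8t(t-5) - 7(t-5).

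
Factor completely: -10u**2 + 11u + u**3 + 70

(u + 2)(u - 5)(u - 7)

Trying the rational-root candidates, u = 7 is a root, so (u - 7) is a factor; dividing leaves u**2 - 3u - 10.
The remaining quadratic factors as (u - 5)(u + 2).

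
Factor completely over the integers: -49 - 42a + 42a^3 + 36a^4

Group as (36a^4 - 42a) + (42a^3 - 49) = 6a(6a^3 - 7) + 7(6a^3 - 7).
Both groups share the factor (6a^3 - 7).

(6a + 7)(6a^3 - 7)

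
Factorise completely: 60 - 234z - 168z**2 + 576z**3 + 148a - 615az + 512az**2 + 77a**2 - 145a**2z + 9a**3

Group: a(9a**2 - 64az + 23a - 64z**2 - 24z + 10) + (-9z + 6)(9a**2 - 64az + 23a - 64z**2 - 24z + 10); both groups contain (9a**2 - 64az + 23a - 64z**2 - 24z + 10), so (a - 9z + 6) is a factor with cofactor 9a**2 - 64az + 23a - 64z**2 - 24z + 10.
The cofactor groups again: 9a**2 - 64az + 23a - 64z**2 - 24z + 10 = a(9a + 8z + 5) + (-8z + 2)(9a + 8z + 5); both groups contain (9a + 8z + 5), giving (a - 8z + 2)(9a + 8z + 5).

(9a + 8z + 5)(a - 8z + 2)(a - 9z + 6)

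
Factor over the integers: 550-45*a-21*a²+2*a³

By the rational root theorem, a = 11/2 is a root, so (2*a-11) divides it; the quotient is a²-5*a-50.
The remaining quadratic factors as (a+5)(a-10).

(2*a-11)*(a+5)*(a-10)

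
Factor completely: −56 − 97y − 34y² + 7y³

Testing divisors of the constant over divisors of the leading coefficient, y = −1 is a root, giving the factor (y + 1) and quotient 7y² − 41y − 56.
The remaining quadratic factors as (y − 7)(7y + 8).

(7y + 8)(y + 1)(y − 7)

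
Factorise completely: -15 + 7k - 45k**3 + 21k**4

Group as (21k**4 + 7k) + (-45k**3 - 15) = 7k(3k**3 + 1) - 15(3k**3 + 1).
Both groups share the factor (3k**3 + 1).

(7k - 15)(3k**3 + 1)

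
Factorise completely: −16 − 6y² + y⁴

(y² + 2)(y² − 8)

Substitute u = y² to get a quadratic in u, then factor.
y² − 8 is irreducible over ℤ (8 is not a perfect square).
y² + 2 is irreducible over ℤ (always positive, so no real roots).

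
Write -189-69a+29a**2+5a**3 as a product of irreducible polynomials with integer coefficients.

(5a+9)(a+7)(a-3)

By the rational root theorem, a = -7 is a root, so (a+7) is a factor; dividing leaves 5a**2-6a-27.
The remaining quadratic factors as (5a+9)(a-3).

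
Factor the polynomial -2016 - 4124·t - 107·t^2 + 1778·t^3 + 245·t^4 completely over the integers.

Trying the rational-root candidates, t = -4/7 is a root, so (7·t + 4) is a factor; dividing leaves 35·t^3 + 234·t^2 - 149·t - 504.
Continuing, t = 8/5 is a root, so (5·t - 8) divides it; the quotient is 7·t^2 + 58·t + 63.
The remaining quadratic factors as (7·t + 9)(t + 7).

(5·t - 8)·(7·t + 4)·(7·t + 9)·(t + 7)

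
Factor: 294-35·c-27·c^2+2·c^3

Testing divisors of the constant over divisors of the leading coefficient, c = -7/2 is a root, so (2·c+7) is a factor; dividing leaves c^2-17·c+42.
The remaining quadratic factors as (c-3)(c-14).

(2·c+7)·(c-14)·(c-3)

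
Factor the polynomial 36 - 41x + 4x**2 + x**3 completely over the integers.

Among the possible rational roots, x = 4 is a root, so (x - 4) divides it; the quotient is x**2 + 8x - 9.
The remaining quadratic factors as (x - 1)(x + 9).

(x + 9)(x - 1)(x - 4)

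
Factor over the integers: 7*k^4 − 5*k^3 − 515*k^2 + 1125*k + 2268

Testing divisors of the constant over divisors of the leading coefficient, k = −9 is a root, so (k + 9) is a factor; dividing leaves 7*k^3 − 68*k^2 + 97*k + 252.
Continuing, k = 7 is a root, giving the factor (k − 7) and quotient 7*k^2 − 19*k − 36.
The remaining quadratic factors as (k − 4)(7*k + 9).

(7*k + 9)*(k + 9)*(k − 4)*(k − 7)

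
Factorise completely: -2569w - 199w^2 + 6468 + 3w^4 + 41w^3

(3w - 7)(w + 11)(w + 12)(w - 7)

Trying the rational-root candidates, w = -12 is a root, so (w + 12) divides it; the quotient is 3w^3 + 5w^2 - 259w + 539.
Next, w = -11 is a root, so (w + 11) divides it; the quotient is 3w^2 - 28w + 49.
The remaining quadratic factors as (3w - 7)(w - 7).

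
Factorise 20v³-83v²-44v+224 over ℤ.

By the rational root theorem, v = -8/5 is a root, so (5v+8) is a factor; dividing leaves 4v²-23v+28.
The remaining quadratic factors as (4v-7)(v-4).

(4v-7)(5v+8)(v-4)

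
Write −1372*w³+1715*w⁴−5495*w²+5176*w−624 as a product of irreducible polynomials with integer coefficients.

(5*w−4)*(7*w+13)*(7*w−1)*(7*w−12)

By the rational root theorem, w = 1/7 is a root, giving the factor (7*w−1) and quotient 245*w³−161*w²−808*w+624.
Then w = 12/7 is a root, giving the factor (7*w−12) and quotient 35*w²+37*w−52.
The remaining quadratic factors as (5*w−4)(7*w+13).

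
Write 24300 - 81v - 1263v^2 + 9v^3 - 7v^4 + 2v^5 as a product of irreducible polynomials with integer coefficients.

(2v - 9)(v + 4)(v - 9)(v^2 + 6v + 75)

Among the possible rational roots, v = 9 is a root, so (v - 9) divides it; the quotient is 2v^4 + 11v^3 + 108v^2 - 291v - 2700.
Next, v = -4 is a root, so (v + 4) is a factor; dividing leaves 2v^3 + 3v^2 + 96v - 675.
Continuing, v = 9/2 is a root, giving the factor (2v - 9) and quotient v^2 + 6v + 75.
The quadratic v^2 + 6v + 75 has discriminant -264 < 0 and is irreducible over ℤ.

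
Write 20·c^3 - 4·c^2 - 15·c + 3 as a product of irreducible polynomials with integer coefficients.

(5·c - 1)·(4·c^2 - 3)

Group as (20·c^3 - 15·c) + (-4·c^2 + 3) = 5·c·(4·c^2 - 3) - (4·c^2 - 3).
Both groups share the factor (4·c^2 - 3).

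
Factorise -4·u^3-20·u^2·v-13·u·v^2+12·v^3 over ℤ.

Group: 2·u·(-2·u^2-11·u·v-12·v^2) - v·(-2·u^2-11·u·v-12·v^2); both groups contain (-2·u^2-11·u·v-12·v^2), so (2·u-v) is a factor with cofactor -2·u^2-11·u·v-12·v^2.
The cofactor groups again: -2·u^2-11·u·v-12·v^2 = -2·u·(u+4·v) - 3·v·(u+4·v); both groups contain (u+4·v), giving -(2·u+3·v)·(u+4·v).

-(2·u+3·v)·(2·u-v)·(u+4·v)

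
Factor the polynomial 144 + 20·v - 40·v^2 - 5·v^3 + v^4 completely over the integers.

(v + 2)·(v + 4)·(v - 2)·(v - 9)

Trying the rational-root candidates, v = 9 is a root, giving the factor (v - 9) and quotient v^3 + 4·v^2 - 4·v - 16.
Continuing, v = 2 is a root, so (v - 2) divides it; the quotient is v^2 + 6·v + 8.
The remaining quadratic factors as (v + 2)(v + 4).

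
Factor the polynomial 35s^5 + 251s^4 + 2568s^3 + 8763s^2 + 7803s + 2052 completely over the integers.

(5s + 3)(7s + 4)(s + 3)(s^2 + 3s + 57)

Testing divisors of the constant over divisors of the leading coefficient, s = −3/5 is a root, so (5s + 3) divides it; the quotient is 7s^4 + 46s^3 + 486s^2 + 1461s + 684.
Continuing, s = −4/7 is a root, so (7s + 4) is a factor; dividing leaves s^3 + 6s^2 + 66s + 171.
Then s = −3 is a root, so (s + 3) divides it; the quotient is s^2 + 3s + 57.
The quadratic s^2 + 3s + 57 has discriminant −219 < 0 and is irreducible over ℤ.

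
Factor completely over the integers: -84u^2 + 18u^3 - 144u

Pull out the common factor 6u, then factor the remaining trinomial.

6u(3u + 4)(u - 6)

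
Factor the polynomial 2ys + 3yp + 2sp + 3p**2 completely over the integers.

Group: y(2s + 3p) + p(2s + 3p); both groups contain (2s + 3p).

(2s + 3p)(y + p)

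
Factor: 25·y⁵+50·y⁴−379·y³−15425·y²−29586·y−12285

(5·y+3)·(5·y+7)·(y−9)·(y²+9·y+65)

Among the possible rational roots, y = −7/5 is a root, so (5·y+7) divides it; the quotient is 5·y⁴+3·y³−80·y²−2973·y−1755.
Next, y = 9 is a root, so (y−9) is a factor; dividing leaves 5·y³+48·y²+352·y+195.
Continuing, y = −3/5 is a root, giving the factor (5·y+3) and quotient y²+9·y+65.
The quadratic y²+9·y+65 has discriminant −179 < 0 and is irreducible over ℤ.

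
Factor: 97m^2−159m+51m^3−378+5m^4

Trying the rational-root candidates, m = −2 is a root, so (m+2) is a factor; dividing leaves 5m^3+41m^2+15m−189.
Next, m = −3 is a root, so (m+3) divides it; the quotient is 5m^2+26m−63.
The remaining quadratic factors as (5m−9)(m+7).

(5m−9)(m+2)(m+3)(m+7)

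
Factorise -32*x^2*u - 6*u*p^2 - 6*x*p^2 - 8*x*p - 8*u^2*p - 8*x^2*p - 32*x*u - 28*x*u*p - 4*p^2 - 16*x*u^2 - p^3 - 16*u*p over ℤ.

-(4*x + 2*u + p + 4)*(2*x + p)*(4*u + p)

Group: 4*x*(-8*x*u - 2*x*p - 4*u*p - p^2) + (2*u + p + 4)*(-8*x*u - 2*x*p - 4*u*p - p^2); both groups contain (-8*x*u - 2*x*p - 4*u*p - p^2), so (4*x + 2*u + p + 4) is a factor with cofactor -8*x*u - 2*x*p - 4*u*p - p^2.
The cofactor groups again: -8*x*u - 2*x*p - 4*u*p - p^2 = -2*x*(4*u + p) - p*(4*u + p); both groups contain (4*u + p), giving -(2*x + p)*(4*u + p).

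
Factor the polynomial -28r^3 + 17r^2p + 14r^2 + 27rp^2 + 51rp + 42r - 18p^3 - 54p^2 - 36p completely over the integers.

Group: 7r(-4r^2 - rp + 2r + 3p^2 + 9p + 6) - 6p(-4r^2 - rp + 2r + 3p^2 + 9p + 6); both groups contain (-4r^2 - rp + 2r + 3p^2 + 9p + 6), so (7r - 6p) is a factor with cofactor -4r^2 - rp + 2r + 3p^2 + 9p + 6.
The cofactor groups again: -4r^2 - rp + 2r + 3p^2 + 9p + 6 = -r(4r - 3p - 6) + (-p - 1)(4r - 3p - 6); both groups contain (4r - 3p - 6), giving -(r + p + 1)(4r - 3p - 6).

-(4r - 3p - 6)(7r - 6p)(r + p + 1)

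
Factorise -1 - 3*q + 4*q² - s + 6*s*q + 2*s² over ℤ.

(2*s + 4*q + 1)*(s + q - 1)

Group: s*(2*s + 4*q + 1) + (q - 1)*(2*s + 4*q + 1); both groups contain (2*s + 4*q + 1).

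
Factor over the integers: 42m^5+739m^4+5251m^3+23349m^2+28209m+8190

(6m+7)(7m+3)(m+10)(m^2+6m+39)

Testing divisors of the constant over divisors of the leading coefficient, m = −7/6 is a root, giving the factor (6m+7) and quotient 7m^4+115m^3+741m^2+3027m+1170.
Then m = −10 is a root, so (m+10) divides it; the quotient is 7m^3+45m^2+291m+117.
Continuing, m = −3/7 is a root, so (7m+3) divides it; the quotient is m^2+6m+39.
The quadratic m^2+6m+39 has discriminant −120 < 0 and is irreducible over ℤ.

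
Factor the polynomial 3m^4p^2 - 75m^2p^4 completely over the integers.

3m^2p^2(m + 5p)(m - 5p)

Factor out 3m^2p^2, leaving m^2 - 25p^2, which is a difference of two squares.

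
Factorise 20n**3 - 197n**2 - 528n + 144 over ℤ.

Testing divisors of the constant over divisors of the leading coefficient, n = -12/5 is a root, giving the factor (5n + 12) and quotient 4n**2 - 49n + 12.
The remaining quadratic factors as (4n - 1)(n - 12).

(4n - 1)(5n + 12)(n - 12)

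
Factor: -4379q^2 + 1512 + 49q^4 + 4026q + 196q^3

(7q + 2)(7q - 9)(q + 12)(q - 7)

By the rational root theorem, q = -12 is a root, so (q + 12) divides it; the quotient is 49q^3 - 392q^2 + 325q + 126.
Next, q = 9/7 is a root, giving the factor (7q - 9) and quotient 7q^2 - 47q - 14.
The remaining quadratic factors as (7q + 2)(q - 7).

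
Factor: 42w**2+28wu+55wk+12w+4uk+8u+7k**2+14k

(6w+4u+7k)(7w+k+2)

Group: 6w(7w+k+2) + (4u+7k)(7w+k+2); both groups contain (7w+k+2).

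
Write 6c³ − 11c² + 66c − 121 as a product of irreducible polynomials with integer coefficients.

Group as (6c³ + 66c) + (−11c² − 121) = 6c(c² + 11) − 11(c² + 11).
Both groups share the factor (c² + 11).

(6c − 11)(c² + 11)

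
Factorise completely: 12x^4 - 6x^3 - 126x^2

6x^2(2x - 7)(x + 3)

Pull out the common factor 6x^2, then factor the remaining trinomial.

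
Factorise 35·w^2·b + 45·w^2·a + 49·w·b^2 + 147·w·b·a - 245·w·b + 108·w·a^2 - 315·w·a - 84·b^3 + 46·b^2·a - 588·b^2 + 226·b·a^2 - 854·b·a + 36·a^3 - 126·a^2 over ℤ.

(5·w + 12·b + 2·a)·(w - b + 2·a - 7)·(7·b + 9·a)

Group: 5·w·(7·w·b + 9·w·a - 7·b^2 + 5·b·a - 49·b + 18·a^2 - 63·a) + (12·b + 2·a)·(7·w·b + 9·w·a - 7·b^2 + 5·b·a - 49·b + 18·a^2 - 63·a); both groups contain (7·w·b + 9·w·a - 7·b^2 + 5·b·a - 49·b + 18·a^2 - 63·a), so (5·w + 12·b + 2·a) is a factor with cofactor 7·w·b + 9·w·a - 7·b^2 + 5·b·a - 49·b + 18·a^2 - 63·a.
The cofactor groups again: 7·w·b + 9·w·a - 7·b^2 + 5·b·a - 49·b + 18·a^2 - 63·a = w·(7·b + 9·a) + (-b + 2·a - 7)·(7·b + 9·a); both groups contain (7·b + 9·a), giving (w - b + 2·a - 7)·(7·b + 9·a).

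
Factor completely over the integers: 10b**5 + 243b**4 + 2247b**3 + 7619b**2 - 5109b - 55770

Trying the rational-root candidates, b = -13/2 is a root, giving the factor (2b + 13) and quotient 5b**4 + 89b**3 + 545b**2 + 267b - 4290.
Continuing, b = 11/5 is a root, so (5b - 11) divides it; the quotient is b**3 + 20b**2 + 153b + 390.
Next, b = -5 is a root, so (b + 5) is a factor; dividing leaves b**2 + 15b + 78.
The quadratic b**2 + 15b + 78 has discriminant -87 < 0 and is irreducible over ℤ.

(2b + 13)(5b - 11)(b + 5)(b**2 + 15b + 78)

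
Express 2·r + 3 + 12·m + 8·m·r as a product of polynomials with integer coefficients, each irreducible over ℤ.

Group as (8·m·r + 12·m) + (2·r + 3) = 4·m·(2·r + 3) + (2·r + 3).
Both groups share the factor (2·r + 3).

(2·r + 3)·(4·m + 1)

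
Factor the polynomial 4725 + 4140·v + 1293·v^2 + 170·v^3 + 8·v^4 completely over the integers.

(2·v + 15)·(4·v + 15)·(v + 3)·(v + 7)

Among the possible rational roots, v = -15/4 is a root, so (4·v + 15) is a factor; dividing leaves 2·v^3 + 35·v^2 + 192·v + 315.
Next, v = -15/2 is a root, so (2·v + 15) is a factor; dividing leaves v^2 + 10·v + 21.
The remaining quadratic factors as (v + 7)(v + 3).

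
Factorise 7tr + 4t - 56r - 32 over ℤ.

(7r + 4)(t - 8)

Group as (7tr + 4t) + (-56r - 32) = t(7r + 4) - 8(7r + 4).
Both groups share the factor (7r + 4).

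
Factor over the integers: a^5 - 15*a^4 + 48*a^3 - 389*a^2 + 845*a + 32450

(a + 5)*(a - 10)*(a - 11)*(a^2 + a + 59)

Trying the rational-root candidates, a = 11 is a root, so (a - 11) divides it; the quotient is a^4 - 4*a^3 + 4*a^2 - 345*a - 2950.
Next, a = 10 is a root, so (a - 10) is a factor; dividing leaves a^3 + 6*a^2 + 64*a + 295.
Then a = -5 is a root, so (a + 5) is a factor; dividing leaves a^2 + a + 59.
The quadratic a^2 + a + 59 has discriminant -235 < 0 and is irreducible over ℤ.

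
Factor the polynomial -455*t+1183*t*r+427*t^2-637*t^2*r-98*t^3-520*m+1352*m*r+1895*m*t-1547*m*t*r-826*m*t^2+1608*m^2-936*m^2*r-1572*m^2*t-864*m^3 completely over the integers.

Group: 8*m*(-108*m^2-102*m*t-117*m*r+201*m-14*t^2-91*t*r+61*t+169*r-65) + 7*t*(-108*m^2-102*m*t-117*m*r+201*m-14*t^2-91*t*r+61*t+169*r-65); both groups contain (-108*m^2-102*m*t-117*m*r+201*m-14*t^2-91*t*r+61*t+169*r-65), so (8*m+7*t) is a factor with cofactor -108*m^2-102*m*t-117*m*r+201*m-14*t^2-91*t*r+61*t+169*r-65.
The cofactor groups again: -108*m^2-102*m*t-117*m*r+201*m-14*t^2-91*t*r+61*t+169*r-65 = -9*m*(12*m+2*t+13*r-5) + (-7*t+13)*(12*m+2*t+13*r-5); both groups contain (12*m+2*t+13*r-5), giving -(9*m+7*t-13)*(12*m+2*t+13*r-5).

-(12*m+2*t+13*r-5)*(8*m+7*t)*(9*m+7*t-13)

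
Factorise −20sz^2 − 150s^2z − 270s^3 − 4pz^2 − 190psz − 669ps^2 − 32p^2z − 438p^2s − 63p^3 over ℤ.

−(7p + 9s + 2z)(9p + 6s + 2z)(p + 5s)

Group: 7p(−9p^2 − 51ps − 2pz − 30s^2 − 10sz) + (9s + 2z)(−9p^2 − 51ps − 2pz − 30s^2 − 10sz); both groups contain (−9p^2 − 51ps − 2pz − 30s^2 − 10sz), so (7p + 9s + 2z) is a factor with cofactor −9p^2 − 51ps − 2pz − 30s^2 − 10sz.
The cofactor groups again: −9p^2 − 51ps − 2pz − 30s^2 − 10sz = −p(9p + 6s + 2z) − 5s(9p + 6s + 2z); both groups contain (9p + 6s + 2z), giving −(p + 5s)(9p + 6s + 2z).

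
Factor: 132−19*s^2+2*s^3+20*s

By the rational root theorem, s = −2 is a root, so (s+2) is a factor; dividing leaves 2*s^2−23*s+66.
The remaining quadratic factors as (s−6)(2*s−11).

(2*s−11)*(s+2)*(s−6)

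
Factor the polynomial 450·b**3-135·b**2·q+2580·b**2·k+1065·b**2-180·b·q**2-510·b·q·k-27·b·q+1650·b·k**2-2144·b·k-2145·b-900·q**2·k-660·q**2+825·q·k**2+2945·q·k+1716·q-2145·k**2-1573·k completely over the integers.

(10·b+5·q-13)·(15·b-12·q+11·k)·(3·b+15·k+11)

Group: 3·b·(150·b**2-45·b·q+110·b·k-195·b-60·q**2+55·q·k+156·q-143·k) + (15·k+11)·(150·b**2-45·b·q+110·b·k-195·b-60·q**2+55·q·k+156·q-143·k); both groups contain (150·b**2-45·b·q+110·b·k-195·b-60·q**2+55·q·k+156·q-143·k), so (3·b+15·k+11) is a factor with cofactor 150·b**2-45·b·q+110·b·k-195·b-60·q**2+55·q·k+156·q-143·k.
The cofactor groups again: 150·b**2-45·b·q+110·b·k-195·b-60·q**2+55·q·k+156·q-143·k = 15·b·(10·b+5·q-13) + (-12·q+11·k)·(10·b+5·q-13); both groups contain (10·b+5·q-13), giving (15·b-12·q+11·k)·(10·b+5·q-13).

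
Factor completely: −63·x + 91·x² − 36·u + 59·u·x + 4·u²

(4·u + 7·x)·(u + 13·x − 9)

Group: u·(4·u + 7·x) + (13·x − 9)·(4·u + 7·x); both groups contain (4·u + 7·x).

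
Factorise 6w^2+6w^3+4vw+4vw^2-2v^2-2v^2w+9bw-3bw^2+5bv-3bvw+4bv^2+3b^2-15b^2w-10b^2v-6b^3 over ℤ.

-(2b-w-1)(3b-v+3w)(b+2v+2w)

Group: 2b(-3b^2-5bv-9bw+2v^2-4vw-6w^2) + (-w-1)(-3b^2-5bv-9bw+2v^2-4vw-6w^2); both groups contain (-3b^2-5bv-9bw+2v^2-4vw-6w^2), so (2b-w-1) is a factor with cofactor -3b^2-5bv-9bw+2v^2-4vw-6w^2.
The cofactor groups again: -3b^2-5bv-9bw+2v^2-4vw-6w^2 = -3b(b+2v+2w) + (v-3w)(b+2v+2w); both groups contain (b+2v+2w), giving -(3b-v+3w)(b+2v+2w).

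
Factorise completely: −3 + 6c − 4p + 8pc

Group as (8pc − 4p) + (6c − 3) = 4p(2c − 1) + 3(2c − 1).
Both groups share the factor (2c − 1).

(2c − 1)(4p + 3)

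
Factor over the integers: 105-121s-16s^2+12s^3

Testing divisors of the constant over divisors of the leading coefficient, s = -3 is a root, so (s+3) is a factor; dividing leaves 12s^2-52s+35.
The remaining quadratic factors as (2s-7)(6s-5).

(2s-7)(6s-5)(s+3)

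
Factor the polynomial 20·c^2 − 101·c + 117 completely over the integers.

(4·c − 13)·(5·c − 9)

Need a pair with product 20·117 = 2340 and sum −101: that's −65 and −36.
Split the middle term: 20·c^2 − 65·c − 36·c + 117 = 5·c·(4·c − 13) − 9·(4·c − 13).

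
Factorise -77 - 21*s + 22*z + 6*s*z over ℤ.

Group as (6*s*z - 21*s) + (22*z - 77) = 3*s*(2*z - 7) + 11*(2*z - 7).
Both groups share the factor (2*z - 7).

(2*z - 7)*(3*s + 11)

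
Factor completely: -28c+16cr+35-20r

Group as (16cr-28c) + (-20r+35) = 4c(4r-7) - 5(4r-7).
Both groups share the factor (4r-7).

(4c-5)(4r-7)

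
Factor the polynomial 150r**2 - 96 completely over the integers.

Factor out 6, leaving 25r**2 - 16, which is a difference of two squares.

6(5r + 4)(5r - 4)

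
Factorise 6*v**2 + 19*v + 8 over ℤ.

(2*v + 1)*(3*v + 8)

Need a pair with product 6·8 = 48 and sum 19: that's 3 and 16.
Split the middle term: 6*v**2 + 3*v + 16*v + 8 = 3*v*(2*v + 1) + 8*(2*v + 1).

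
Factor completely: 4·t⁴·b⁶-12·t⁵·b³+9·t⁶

Pull out the common factor t⁴, leaving 9·t²-12·t·b³+4·b⁶.
Recognize a perfect-square trinomial with the parts 3·t and 2·b³.

t⁴·(3·t-2·b³)²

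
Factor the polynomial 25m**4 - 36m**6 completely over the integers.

-m**4(6m + 5)(6m - 5)

Factor out m**4 first: what remains is -36m**2 + 25.
Recognize a difference of squares with the parts 5 and 6m.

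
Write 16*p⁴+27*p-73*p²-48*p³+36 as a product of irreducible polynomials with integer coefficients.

(4*p+3)*(4*p-3)*(p+1)*(p-4)

Trying the rational-root candidates, p = 3/4 is a root, so (4*p-3) divides it; the quotient is 4*p³-9*p²-25*p-12.
Continuing, p = -3/4 is a root, so (4*p+3) divides it; the quotient is p²-3*p-4.
The remaining quadratic factors as (p+1)(p-4).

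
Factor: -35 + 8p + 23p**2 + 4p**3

Trying the rational-root candidates, p = -7/4 is a root, giving the factor (4p + 7) and quotient p**2 + 4p - 5.
The remaining quadratic factors as (p + 5)(p - 1).

(4p + 7)(p + 5)(p - 1)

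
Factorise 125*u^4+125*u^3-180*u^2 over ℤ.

5*u^2*(5*u+9)*(5*u-4)

Pull out the common factor 5*u^2, then factor the remaining trinomial.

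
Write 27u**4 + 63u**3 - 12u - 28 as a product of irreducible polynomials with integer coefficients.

Group as (27u**4 - 12u) + (63u**3 - 28) = 3u(9u**3 - 4) + 7(9u**3 - 4).
Both groups share the factor (9u**3 - 4).

(3u + 7)(9u**3 - 4)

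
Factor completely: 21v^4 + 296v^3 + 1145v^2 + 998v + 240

Among the possible rational roots, v = -3/7 is a root, so (7v + 3) divides it; the quotient is 3v^3 + 41v^2 + 146v + 80.
Next, v = -8 is a root, giving the factor (v + 8) and quotient 3v^2 + 17v + 10.
The remaining quadratic factors as (v + 5)(3v + 2).

(3v + 2)(7v + 3)(v + 5)(v + 8)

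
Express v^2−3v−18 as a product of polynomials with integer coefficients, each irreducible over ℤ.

Two integers with product −18 and sum −3 are −6 and 3.

(v+3)(v−6)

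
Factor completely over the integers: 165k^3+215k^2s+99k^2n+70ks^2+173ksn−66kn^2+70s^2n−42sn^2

(11k+7s)(15k+10s−6n)(k+n)

Group: 15k(11k^2+7ks+11kn+7sn) + (10s−6n)(11k^2+7ks+11kn+7sn); both groups contain (11k^2+7ks+11kn+7sn), so (15k+10s−6n) is a factor with cofactor 11k^2+7ks+11kn+7sn.
The cofactor groups again: 11k^2+7ks+11kn+7sn = 11k(k+n) + 7s(k+n); both groups contain (k+n), giving (11k+7s)(k+n).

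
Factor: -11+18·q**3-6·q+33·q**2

(6·q+11)·(3·q**2-1)

Group as (18·q**3-6·q) + (33·q**2-11) = 6·q·(3·q**2-1) + 11·(3·q**2-1).
Both groups share the factor (3·q**2-1).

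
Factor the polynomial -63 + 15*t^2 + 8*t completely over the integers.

(3*t + 7)*(5*t - 9)

Need a pair with product 15·(-63) = -945 and sum 8: that's 35 and -27.
Split the middle term: 15*t^2 + 35*t - 27*t - 63 = 5*t*(3*t + 7) - 9*(3*t + 7).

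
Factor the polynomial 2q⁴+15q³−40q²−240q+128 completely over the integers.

Testing divisors of the constant over divisors of the leading coefficient, q = −8 is a root, so (q+8) is a factor; dividing leaves 2q³−q²−32q+16.
Next, q = −4 is a root, giving the factor (q+4) and quotient 2q²−9q+4.
The remaining quadratic factors as (q−4)(2q−1).

(2q−1)(q+4)(q+8)(q−4)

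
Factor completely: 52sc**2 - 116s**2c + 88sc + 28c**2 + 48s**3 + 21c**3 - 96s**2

Group: 6s(8s**2 - 10sc - 16s - 3c**2 - 4c) - 7c(8s**2 - 10sc - 16s - 3c**2 - 4c); both groups contain (8s**2 - 10sc - 16s - 3c**2 - 4c), so (6s - 7c) is a factor with cofactor 8s**2 - 10sc - 16s - 3c**2 - 4c.
The cofactor groups again: 8s**2 - 10sc - 16s - 3c**2 - 4c = 4s(2s - 3c - 4) + c(2s - 3c - 4); both groups contain (2s - 3c - 4), giving (4s + c)(2s - 3c - 4).

(2s - 3c - 4)(6s - 7c)(4s + c)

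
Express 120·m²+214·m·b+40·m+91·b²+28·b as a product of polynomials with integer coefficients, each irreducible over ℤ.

(12·m+13·b+4)·(10·m+7·b)

Group: 10·m·(12·m+13·b+4) + 7·b·(12·m+13·b+4); both groups contain (12·m+13·b+4).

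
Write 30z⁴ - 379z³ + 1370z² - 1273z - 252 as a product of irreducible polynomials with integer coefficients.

(5z - 9)(6z + 1)(z - 4)(z - 7)

Among the possible rational roots, z = 4 is a root, giving the factor (z - 4) and quotient 30z³ - 259z² + 334z + 63.
Then z = 7 is a root, giving the factor (z - 7) and quotient 30z² - 49z - 9.
The remaining quadratic factors as (6z + 1)(5z - 9).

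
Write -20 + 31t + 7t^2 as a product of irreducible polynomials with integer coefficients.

Need a pair with product 7·(-20) = -140 and sum 31: that's -4 and 35.
Split the middle term: 7t^2 - 4t + 35t - 20 = t(7t - 4) + 5(7t - 4).

(7t - 4)(t + 5)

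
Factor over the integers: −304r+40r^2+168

8(5r−3)(r−7)

Pull out the common factor 8, then factor the remaining trinomial.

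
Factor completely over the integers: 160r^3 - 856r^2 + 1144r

Pull out the common factor 8r, then factor the remaining trinomial.

8r(4r - 11)(5r - 13)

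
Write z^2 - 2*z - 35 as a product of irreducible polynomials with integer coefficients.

Two integers with product -35 and sum -2 are 5 and -7.

(z + 5)*(z - 7)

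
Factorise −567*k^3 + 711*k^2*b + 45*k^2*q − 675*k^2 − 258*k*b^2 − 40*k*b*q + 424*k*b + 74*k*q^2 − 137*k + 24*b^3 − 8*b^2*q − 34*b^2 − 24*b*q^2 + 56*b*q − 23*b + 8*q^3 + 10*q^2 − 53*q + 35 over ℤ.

Group: 9*k*(−63*k^2 + 51*k*b − 23*k*q − 40*k − 6*b^2 + 8*b*q + b − 2*q^2 − 5*q + 7) + (−4*b − 4*q + 5)*(−63*k^2 + 51*k*b − 23*k*q − 40*k − 6*b^2 + 8*b*q + b − 2*q^2 − 5*q + 7); both groups contain (−63*k^2 + 51*k*b − 23*k*q − 40*k − 6*b^2 + 8*b*q + b − 2*q^2 − 5*q + 7), so (9*k − 4*b − 4*q + 5) is a factor with cofactor −63*k^2 + 51*k*b − 23*k*q − 40*k − 6*b^2 + 8*b*q + b − 2*q^2 − 5*q + 7.
The cofactor groups again: −63*k^2 + 51*k*b − 23*k*q − 40*k − 6*b^2 + 8*b*q + b − 2*q^2 − 5*q + 7 = −7*k*(9*k − 6*b + 2*q + 7) + (b − q + 1)*(9*k − 6*b + 2*q + 7); both groups contain (9*k − 6*b + 2*q + 7), giving −(7*k − b + q − 1)*(9*k − 6*b + 2*q + 7).

−(9*k − 4*b − 4*q + 5)*(9*k − 6*b + 2*q + 7)*(7*k − b + q − 1)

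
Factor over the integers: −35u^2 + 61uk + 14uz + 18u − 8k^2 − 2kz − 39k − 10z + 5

−(5u − 8k − 2z + 1)(7u − k − 5)

Group: −5u(7u − k − 5) + (8k + 2z − 1)(7u − k − 5); both groups contain (7u − k − 5).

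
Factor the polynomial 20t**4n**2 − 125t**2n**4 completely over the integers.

5n**2t**2(2t − 5n)(2t + 5n)

Pull out the common factor 5t**2n**2; 4t**2 − 25n**2 is a difference of squares.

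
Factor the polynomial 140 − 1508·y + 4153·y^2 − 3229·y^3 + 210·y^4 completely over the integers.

Testing divisors of the constant over divisors of the leading coefficient, y = 5/6 is a root, so (6·y − 5) divides it; the quotient is 35·y^3 − 509·y^2 + 268·y − 28.
Next, y = 1/7 is a root, so (7·y − 1) divides it; the quotient is 5·y^2 − 72·y + 28.
The remaining quadratic factors as (5·y − 2)(y − 14).

(5·y − 2)·(6·y − 5)·(7·y − 1)·(y − 14)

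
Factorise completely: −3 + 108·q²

3·(6·q + 1)·(6·q − 1)

Factor out 3, leaving 36·q² − 1, which is a difference of two squares.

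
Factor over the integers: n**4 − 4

(n**2 + 2)(n**2 − 2)

Substitute u = n**2 to get a quadratic in u, then factor.
n**2 − 2 is irreducible over ℤ (2 is not a perfect square).
n**2 + 2 is irreducible over ℤ (always positive, so no real roots).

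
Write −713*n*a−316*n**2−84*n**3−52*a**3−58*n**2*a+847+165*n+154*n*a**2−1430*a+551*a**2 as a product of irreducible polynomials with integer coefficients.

Group: 6*n*(−14*n**2−19*n*a−27*n+13*a**2−102*a+77) + (−4*a+11)*(−14*n**2−19*n*a−27*n+13*a**2−102*a+77); both groups contain (−14*n**2−19*n*a−27*n+13*a**2−102*a+77), so (6*n−4*a+11) is a factor with cofactor −14*n**2−19*n*a−27*n+13*a**2−102*a+77.
The cofactor groups again: −14*n**2−19*n*a−27*n+13*a**2−102*a+77 = −7*n*(2*n−a+7) + (−13*a+11)*(2*n−a+7); both groups contain (2*n−a+7), giving −(7*n+13*a−11)*(2*n−a+7).

−(6*n−4*a+11)*(2*n−a+7)*(7*n+13*a−11)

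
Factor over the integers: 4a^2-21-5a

Need a pair with product 4·(-21) = -84 and sum -5: that's -12 and 7.
Split the middle term: 4a^2-12a + 7a-21 = 4a(a-3) + 7(a-3).

(4a+7)(a-3)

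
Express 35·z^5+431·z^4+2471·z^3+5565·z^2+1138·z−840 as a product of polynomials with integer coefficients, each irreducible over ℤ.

Trying the rational-root candidates, z = 2/7 is a root, so (7·z−2) is a factor; dividing leaves 5·z^4+63·z^3+371·z^2+901·z+420.
Then z = −3/5 is a root, so (5·z+3) divides it; the quotient is z^3+12·z^2+67·z+140.
Continuing, z = −4 is a root, so (z+4) divides it; the quotient is z^2+8·z+35.
The quadratic z^2+8·z+35 has discriminant −76 < 0 and is irreducible over ℤ.

(5·z+3)·(7·z−2)·(z+4)·(z^2+8·z+35)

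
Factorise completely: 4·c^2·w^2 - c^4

-c^2·(c + 2·w)·(c - 2·w)

Factor out c^2 first: what remains is -c^2 + 4·w^2.
Recognize a difference of squares with the parts 2·w and c.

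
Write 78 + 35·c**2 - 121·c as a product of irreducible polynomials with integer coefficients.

(5·c - 13)·(7·c - 6)

Need a pair with product 35·78 = 2730 and sum -121: that's -91 and -30.
Split the middle term: 35·c**2 - 91·c - 30·c + 78 = 7·c·(5·c - 13) - 6·(5·c - 13).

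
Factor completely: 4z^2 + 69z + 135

(4z + 9)(z + 15)

Need a pair with product 4·135 = 540 and sum 69: that's 9 and 60.
Split the middle term: 4z^2 + 9z + 60z + 135 = z(4z + 9) + 15(4z + 9).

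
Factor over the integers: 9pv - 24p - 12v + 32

(3p - 4)(3v - 8)

Group as (9pv - 24p) + (-12v + 32) = 3p(3v - 8) - 4(3v - 8).
Both groups share the factor (3v - 8).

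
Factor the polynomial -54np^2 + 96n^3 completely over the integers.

Factor out 6n, leaving 16n^2 - 9p^2, which is a difference of two squares.

6n(4n + 3p)(4n - 3p)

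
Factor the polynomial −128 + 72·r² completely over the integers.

8·(3·r + 4)·(3·r − 4)

Factor out 8, leaving 9·r² − 16, which is a difference of two squares.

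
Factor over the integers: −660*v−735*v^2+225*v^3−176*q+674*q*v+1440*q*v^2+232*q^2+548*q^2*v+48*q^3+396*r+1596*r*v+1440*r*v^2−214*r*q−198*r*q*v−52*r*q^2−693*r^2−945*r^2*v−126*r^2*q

Group: 9*r*(−14*r*q−105*r*v−77*r−12*q^2−92*q*v−58*q−15*v^2+49*v+44) + (−4*q−15*v)*(−14*r*q−105*r*v−77*r−12*q^2−92*q*v−58*q−15*v^2+49*v+44); both groups contain (−14*r*q−105*r*v−77*r−12*q^2−92*q*v−58*q−15*v^2+49*v+44), so (9*r−4*q−15*v) is a factor with cofactor −14*r*q−105*r*v−77*r−12*q^2−92*q*v−58*q−15*v^2+49*v+44.
The cofactor groups again: −14*r*q−105*r*v−77*r−12*q^2−92*q*v−58*q−15*v^2+49*v+44 = −7*r*(2*q+15*v+11) + (−6*q−v+4)*(2*q+15*v+11); both groups contain (2*q+15*v+11), giving −(7*r+6*q+v−4)*(2*q+15*v+11).

−(9*r−4*q−15*v)*(2*q+15*v+11)*(7*r+6*q+v−4)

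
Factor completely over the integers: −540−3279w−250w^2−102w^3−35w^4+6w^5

Testing divisors of the constant over divisors of the leading coefficient, w = 9 is a root, so (w−9) is a factor; dividing leaves 6w^4+19w^3+69w^2+371w+60.
Continuing, w = −4 is a root, giving the factor (w+4) and quotient 6w^3−5w^2+89w+15.
Next, w = −1/6 is a root, so (6w+1) is a factor; dividing leaves w^2−w+15.
The quadratic w^2−w+15 has discriminant −59 < 0 and is irreducible over ℤ.

(6w+1)(w+4)(w−9)(w^2−w+15)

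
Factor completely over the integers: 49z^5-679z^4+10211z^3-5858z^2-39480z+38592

(7z-12)(7z-8)(z+2)(z^2-13z+201)

By the rational root theorem, z = 8/7 is a root, so (7z-8) divides it; the quotient is 7z^4-89z^3+1357z^2+714z-4824.
Continuing, z = -2 is a root, giving the factor (z+2) and quotient 7z^3-103z^2+1563z-2412.
Next, z = 12/7 is a root, giving the factor (7z-12) and quotient z^2-13z+201.
The quadratic z^2-13z+201 has discriminant -635 < 0 and is irreducible over ℤ.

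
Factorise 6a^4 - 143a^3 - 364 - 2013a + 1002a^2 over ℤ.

Among the possible rational roots, a = 7 is a root, so (a - 7) is a factor; dividing leaves 6a^3 - 101a^2 + 295a + 52.
Then a = -1/6 is a root, so (6a + 1) divides it; the quotient is a^2 - 17a + 52.
The remaining quadratic factors as (a - 13)(a - 4).

(6a + 1)(a - 13)(a - 4)(a - 7)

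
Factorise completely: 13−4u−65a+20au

Group as (20au−65a) + (−4u+13) = 5a(4u−13) − (4u−13).
Both groups share the factor (4u−13).

(4u−13)(5a−1)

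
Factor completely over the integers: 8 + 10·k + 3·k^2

(3·k + 4)·(k + 2)

Need a pair with product 3·8 = 24 and sum 10: that's 4 and 6.
Split the middle term: 3·k^2 + 4·k + 6·k + 8 = k·(3·k + 4) + 2·(3·k + 4).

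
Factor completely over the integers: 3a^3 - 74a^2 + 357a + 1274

(3a + 7)(a - 13)(a - 14)

Trying the rational-root candidates, a = -7/3 is a root, so (3a + 7) divides it; the quotient is a^2 - 27a + 182.
The remaining quadratic factors as (a - 13)(a - 14).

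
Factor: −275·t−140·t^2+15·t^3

Pull out the common factor 5·t, then factor the remaining trinomial.

5·t·(3·t+5)·(t−11)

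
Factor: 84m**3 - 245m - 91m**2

7m(3m - 7)(4m + 5)

Pull out the common factor 7m, then factor the remaining trinomial.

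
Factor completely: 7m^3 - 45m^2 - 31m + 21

Trying the rational-root candidates, m = 3/7 is a root, so (7m - 3) divides it; the quotient is m^2 - 6m - 7.
The remaining quadratic factors as (m - 7)(m + 1).

(7m - 3)(m + 1)(m - 7)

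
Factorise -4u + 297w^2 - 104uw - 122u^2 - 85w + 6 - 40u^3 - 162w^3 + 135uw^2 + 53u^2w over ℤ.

Group: u(-40u^2 - 27uw - 2u + 81w^2 - 27w + 2) + (-2w + 3)(-40u^2 - 27uw - 2u + 81w^2 - 27w + 2); both groups contain (-40u^2 - 27uw - 2u + 81w^2 - 27w + 2), so (u - 2w + 3) is a factor with cofactor -40u^2 - 27uw - 2u + 81w^2 - 27w + 2.
The cofactor groups again: -40u^2 - 27uw - 2u + 81w^2 - 27w + 2 = -5u(8u - 9w + 2) + (-9w + 1)(8u - 9w + 2); both groups contain (8u - 9w + 2), giving -(5u + 9w - 1)(8u - 9w + 2).

-(5u + 9w - 1)(8u - 9w + 2)(u - 2w + 3)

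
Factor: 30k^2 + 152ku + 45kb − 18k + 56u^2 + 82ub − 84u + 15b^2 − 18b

Group: 10k(3k + 14u + 3b) + (4u + 5b − 6)(3k + 14u + 3b); both groups contain (3k + 14u + 3b).

(3k + 14u + 3b)(10k + 4u + 5b − 6)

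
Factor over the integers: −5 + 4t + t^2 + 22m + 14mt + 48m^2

Group: 6m(8m + t + 5) + (t − 1)(8m + t + 5); both groups contain (8m + t + 5).

(6m + t − 1)(8m + t + 5)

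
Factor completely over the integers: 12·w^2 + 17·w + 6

(3·w + 2)·(4·w + 3)

Need a pair with product 12·6 = 72 and sum 17: that's 9 and 8.
Split the middle term: 12·w^2 + 9·w + 8·w + 6 = 3·w·(4·w + 3) + 2·(4·w + 3).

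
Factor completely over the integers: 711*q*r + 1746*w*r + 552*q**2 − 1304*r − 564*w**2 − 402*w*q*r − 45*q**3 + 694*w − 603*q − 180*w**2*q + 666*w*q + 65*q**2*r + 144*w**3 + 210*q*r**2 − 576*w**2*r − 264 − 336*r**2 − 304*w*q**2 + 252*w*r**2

Group: 6*w*(24*w**2 − 50*w*q − 96*w*r − 62*w − 9*q**2 + 13*q*r + 96*q + 42*r**2 + 163*r + 33) + (5*q − 8)*(24*w**2 − 50*w*q − 96*w*r − 62*w − 9*q**2 + 13*q*r + 96*q + 42*r**2 + 163*r + 33); both groups contain (24*w**2 − 50*w*q − 96*w*r − 62*w − 9*q**2 + 13*q*r + 96*q + 42*r**2 + 163*r + 33), so (6*w + 5*q − 8) is a factor with cofactor 24*w**2 − 50*w*q − 96*w*r − 62*w − 9*q**2 + 13*q*r + 96*q + 42*r**2 + 163*r + 33.
The cofactor groups again: 24*w**2 − 50*w*q − 96*w*r − 62*w − 9*q**2 + 13*q*r + 96*q + 42*r**2 + 163*r + 33 = 4*w*(6*w + q − 3*r − 11) + (−9*q − 14*r − 3)*(6*w + q − 3*r − 11); both groups contain (6*w + q − 3*r − 11), giving (4*w − 9*q − 14*r − 3)*(6*w + q − 3*r − 11).

(4*w − 9*q − 14*r − 3)*(6*w + 5*q − 8)*(6*w + q − 3*r − 11)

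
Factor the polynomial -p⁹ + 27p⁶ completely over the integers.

Factor out p⁶ first: what remains is -p³ + 27.
Recognize a difference of cubes with the parts 3 and p.

-p⁶(p - 3)(p² + 3p + 9)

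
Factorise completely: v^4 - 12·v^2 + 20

(v^2 - 10)·(v^2 - 2)

Substitute u = v^2 to get a quadratic in u, then factor.
v^2 - 2 is irreducible over ℤ (2 is not a perfect square).
v^2 - 10 is irreducible over ℤ (10 is not a perfect square).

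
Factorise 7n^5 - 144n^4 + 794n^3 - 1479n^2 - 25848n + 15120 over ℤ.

(7n - 4)(n + 4)(n - 15)(n^2 - 9n + 63)

Among the possible rational roots, n = 4/7 is a root, so (7n - 4) is a factor; dividing leaves n^4 - 20n^3 + 102n^2 - 153n - 3780.
Continuing, n = -4 is a root, so (n + 4) divides it; the quotient is n^3 - 24n^2 + 198n - 945.
Continuing, n = 15 is a root, so (n - 15) divides it; the quotient is n^2 - 9n + 63.
The quadratic n^2 - 9n + 63 has discriminant -171 < 0 and is irreducible over ℤ.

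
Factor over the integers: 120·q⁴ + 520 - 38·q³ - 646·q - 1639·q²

By the rational root theorem, q = 4 is a root, so (q - 4) is a factor; dividing leaves 120·q³ + 442·q² + 129·q - 130.
Next, q = 2/5 is a root, so (5·q - 2) divides it; the quotient is 24·q² + 98·q + 65.
The remaining quadratic factors as (4·q + 13)(6·q + 5).

(4·q + 13)·(5·q - 2)·(6·q + 5)·(q - 4)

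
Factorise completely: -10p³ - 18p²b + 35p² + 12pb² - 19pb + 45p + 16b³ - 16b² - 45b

-(p - b)(2p + 4b - 9)(5p + 4b + 5)

Group: p(-10p² - 28pb + 35p - 16b² + 16b + 45) - b(-10p² - 28pb + 35p - 16b² + 16b + 45); both groups contain (-10p² - 28pb + 35p - 16b² + 16b + 45), so (p - b) is a factor with cofactor -10p² - 28pb + 35p - 16b² + 16b + 45.
The cofactor groups again: -10p² - 28pb + 35p - 16b² + 16b + 45 = -5p(2p + 4b - 9) + (-4b - 5)(2p + 4b - 9); both groups contain (2p + 4b - 9), giving -(5p + 4b + 5)(2p + 4b - 9).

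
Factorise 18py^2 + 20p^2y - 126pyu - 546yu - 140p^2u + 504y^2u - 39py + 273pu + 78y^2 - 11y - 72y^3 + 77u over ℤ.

Group: y(20p^2 + 18py - 39p - 72y^2 + 78y - 11) - 7u(20p^2 + 18py - 39p - 72y^2 + 78y - 11); both groups contain (20p^2 + 18py - 39p - 72y^2 + 78y - 11), so (y - 7u) is a factor with cofactor 20p^2 + 18py - 39p - 72y^2 + 78y - 11.
The cofactor groups again: 20p^2 + 18py - 39p - 72y^2 + 78y - 11 = 4p(5p + 12y - 11) + (-6y + 1)(5p + 12y - 11); both groups contain (5p + 12y - 11), giving (4p - 6y + 1)(5p + 12y - 11).

(y - 7u)(4p - 6y + 1)(5p + 12y - 11)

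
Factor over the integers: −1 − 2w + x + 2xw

Group as (2xw + x) + (−2w − 1) = x(2w + 1) − (2w + 1).
Both groups share the factor (2w + 1).

(2w + 1)(x − 1)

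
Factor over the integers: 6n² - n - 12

Need a pair with product 6·(-12) = -72 and sum -1: that's -9 and 8.
Split the middle term: 6n² - 9n + 8n - 12 = 3n(2n - 3) + 4(2n - 3).

(2n - 3)(3n + 4)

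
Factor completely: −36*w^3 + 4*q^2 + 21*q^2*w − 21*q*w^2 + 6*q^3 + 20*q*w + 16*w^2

Group: 6*q*(q^2 + 5*q*w + 4*w^2) + (−9*w + 4)*(q^2 + 5*q*w + 4*w^2); both groups contain (q^2 + 5*q*w + 4*w^2), so (6*q − 9*w + 4) is a factor with cofactor q^2 + 5*q*w + 4*w^2.
The cofactor groups again: q^2 + 5*q*w + 4*w^2 = q*(q + 4*w) + w*(q + 4*w); both groups contain (q + 4*w), giving (q + w)*(q + 4*w).

(6*q − 9*w + 4)*(q + 4*w)*(q + w)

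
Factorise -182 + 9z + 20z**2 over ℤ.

Need a pair with product 20·(-182) = -3640 and sum 9: that's 65 and -56.
Split the middle term: 20z**2 + 65z - 56z - 182 = 5z(4z + 13) - 14(4z + 13).

(4z + 13)(5z - 14)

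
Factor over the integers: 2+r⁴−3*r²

(r+1)*(r−1)*(r²−2)

Substitute u = r² to get a quadratic in u, then factor.
r²−1 is a difference of squares.
r²−2 is irreducible over ℤ (2 is not a perfect square).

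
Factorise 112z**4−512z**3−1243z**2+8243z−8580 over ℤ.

Trying the rational-root candidates, z = 11/7 is a root, so (7z−11) divides it; the quotient is 16z**3−48z**2−253z+780.
Next, z = −4 is a root, so (z+4) divides it; the quotient is 16z**2−112z+195.
The remaining quadratic factors as (4z−13)(4z−15).

(4z−13)(4z−15)(7z−11)(z+4)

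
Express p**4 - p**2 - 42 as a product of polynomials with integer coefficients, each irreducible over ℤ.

(p**2 + 6)(p**2 - 7)

Substitute u = p**2 to get a quadratic in u, then factor.
p**2 + 6 is irreducible over ℤ (always positive, so no real roots).
p**2 - 7 is irreducible over ℤ (7 is not a perfect square).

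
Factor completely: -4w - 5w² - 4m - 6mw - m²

Group: -m(m + w) + (-5w - 4)(m + w); both groups contain (m + w).

-(m + 5w + 4)(m + w)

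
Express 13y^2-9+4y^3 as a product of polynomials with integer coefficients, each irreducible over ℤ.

Testing divisors of the constant over divisors of the leading coefficient, y = -3 is a root, so (y+3) is a factor; dividing leaves 4y^2+y-3.
The remaining quadratic factors as (y+1)(4y-3).

(4y-3)(y+1)(y+3)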